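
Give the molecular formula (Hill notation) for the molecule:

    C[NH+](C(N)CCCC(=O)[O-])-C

C7H16N2O2

Heavy atoms from the SMILES: 7 C, 2 N, 2 O.
Implicit hydrogens by atom environment:
  3 × C: 2 H each → 6
  2 × C: 3 H each → 6
  1 × C: 1 H
  1 × C: no H
  1 × N: 2 H
  1 × N (charge +1): 1 H
  1 × O: no H
  1 × O (charge -1): no H
  Total hydrogens = 16.
Molecular formula: C7H16N2O2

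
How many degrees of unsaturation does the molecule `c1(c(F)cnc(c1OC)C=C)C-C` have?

5

Molecular formula from the SMILES: C10H12FNO.
DoU = (2C + 2 + N − H − X)/2 = (2·10 + 2 + 1 − 12 − 1)/2 = 10/2 = 5.
(Structurally: 1 ring(s) + 4 π bond(s) = 5.)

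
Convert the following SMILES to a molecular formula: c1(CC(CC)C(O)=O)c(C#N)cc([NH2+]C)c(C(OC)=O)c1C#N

Heavy atoms from the SMILES: 16 C, 3 N, 4 O.
Implicit hydrogens by atom environment:
  5 × C (aromatic): no H
  4 × C: no H
  3 × C: 3 H each → 9
  3 × O: no H
  2 × C: 2 H each → 4
  2 × N: no H
  1 × C (aromatic): 1 H
  1 × C: 1 H
  1 × N (charge +1): 2 H
  1 × O: 1 H
  Total hydrogens = 18.
Net charge +1.
Molecular formula: C16H18N3O4+

C16H18N3O4+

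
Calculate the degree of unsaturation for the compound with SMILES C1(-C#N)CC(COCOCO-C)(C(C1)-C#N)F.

5

Molecular formula from the SMILES: C11H15FN2O3.
DoU = (2C + 2 + N − H − X)/2 = (2·11 + 2 + 2 − 15 − 1)/2 = 10/2 = 5.
(Structurally: 1 ring(s) + 4 π bond(s) = 5.)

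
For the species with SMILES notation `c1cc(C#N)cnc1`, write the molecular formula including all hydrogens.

C6H4N2

Heavy atoms from the SMILES: 6 C, 2 N.
Implicit hydrogens by atom environment:
  4 × C (aromatic): 1 H each → 4
  1 × C (aromatic): no H
  1 × C: no H
  1 × N (aromatic): no H
  1 × N: no H
  Total hydrogens = 4.
Molecular formula: C6H4N2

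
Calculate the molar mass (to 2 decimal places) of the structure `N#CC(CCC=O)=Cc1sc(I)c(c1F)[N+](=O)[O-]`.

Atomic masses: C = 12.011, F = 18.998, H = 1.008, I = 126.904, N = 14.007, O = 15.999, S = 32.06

Molecular formula: C10H6FIN2O3S.
M = 10×12.011 + 1×18.998 + 6×1.008 + 1×126.904 + 2×14.007 + 3×15.999 + 1×32.06 = 380.13 g/mol.

380.13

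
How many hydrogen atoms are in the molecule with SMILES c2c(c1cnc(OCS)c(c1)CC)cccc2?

Hydrogens are implicit in SMILES; fill each atom to its normal valence:
  7 × C (aromatic): 1 H each → 7
  4 × C (aromatic): no H
  2 × C: 2 H each → 4
  1 × C: 3 H
  1 × N (aromatic): no H
  1 × O: no H
  1 × S: 1 H
  Total hydrogens = 15.

15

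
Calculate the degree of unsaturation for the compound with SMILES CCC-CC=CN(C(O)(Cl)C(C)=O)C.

Molecular formula from the SMILES: C10H18ClNO2.
DoU = (2C + 2 + N − H − X)/2 = (2·10 + 2 + 1 − 18 − 1)/2 = 4/2 = 2.
(Structurally: 0 ring(s) + 2 π bond(s) = 2.)

2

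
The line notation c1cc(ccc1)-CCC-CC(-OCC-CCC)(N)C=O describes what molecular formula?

C17H27NO2

Heavy atoms from the SMILES: 17 C, 1 N, 2 O.
Implicit hydrogens by atom environment:
  8 × C: 2 H each → 16
  5 × C (aromatic): 1 H each → 5
  2 × O: no H
  1 × C: 3 H
  1 × C: 1 H
  1 × C: no H
  1 × C (aromatic): no H
  1 × N: 2 H
  Total hydrogens = 27.
Molecular formula: C17H27NO2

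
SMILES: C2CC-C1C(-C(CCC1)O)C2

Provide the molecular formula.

C10H18O

Heavy atoms from the SMILES: 10 C, 1 O.
Implicit hydrogens by atom environment:
  7 × C: 2 H each → 14
  3 × C: 1 H each → 3
  1 × O: 1 H
  Total hydrogens = 18.
Molecular formula: C10H18O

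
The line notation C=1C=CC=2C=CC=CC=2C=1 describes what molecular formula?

C10H8

Heavy atoms from the SMILES: 10 C.
Implicit hydrogens by atom environment:
  8 × C (aromatic): 1 H each → 8
  2 × C (aromatic): no H
  Total hydrogens = 8.
Molecular formula: C10H8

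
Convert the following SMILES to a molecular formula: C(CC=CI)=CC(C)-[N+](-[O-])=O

Heavy atoms from the SMILES: 7 C, 1 I, 1 N, 2 O.
Implicit hydrogens by atom environment:
  5 × C: 1 H each → 5
  1 × C: 3 H
  1 × C: 2 H
  1 × I: no H
  1 × N (charge +1): no H
  1 × O: no H
  1 × O (charge -1): no H
  Total hydrogens = 10.
Molecular formula: C7H10INO2

C7H10INO2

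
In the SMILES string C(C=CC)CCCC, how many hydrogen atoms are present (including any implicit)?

Hydrogens are implicit in SMILES; fill each atom to its normal valence:
  4 × C: 2 H each → 8
  2 × C: 3 H each → 6
  2 × C: 1 H each → 2
  Total hydrogens = 16.

16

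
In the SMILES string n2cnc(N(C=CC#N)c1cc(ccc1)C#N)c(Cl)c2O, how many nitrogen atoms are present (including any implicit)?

The symbol for nitrogen appears 5 times in the SMILES.

5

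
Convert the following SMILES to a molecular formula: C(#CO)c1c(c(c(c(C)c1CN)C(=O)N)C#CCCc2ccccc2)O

C21H20N2O3

Heavy atoms from the SMILES: 21 C, 2 N, 3 O.
Implicit hydrogens by atom environment:
  7 × C (aromatic): no H
  5 × C (aromatic): 1 H each → 5
  5 × C: no H
  3 × C: 2 H each → 6
  2 × N: 2 H each → 4
  2 × O: 1 H each → 2
  1 × C: 3 H
  1 × O: no H
  Total hydrogens = 20.
Molecular formula: C21H20N2O3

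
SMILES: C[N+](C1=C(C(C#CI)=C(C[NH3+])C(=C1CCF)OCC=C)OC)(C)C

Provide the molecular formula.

[C18H26FIN2O2]2+

Heavy atoms from the SMILES: 18 C, 1 F, 1 I, 2 N, 2 O.
Implicit hydrogens by atom environment:
  6 × C (aromatic): no H
  5 × C: 2 H each → 10
  4 × C: 3 H each → 12
  2 × C: no H
  2 × O: no H
  1 × C: 1 H
  1 × F: no H
  1 × I: no H
  1 × N (charge +1): 3 H
  1 × N (charge +1): no H
  Total hydrogens = 26.
Net charge +2.
Molecular formula: [C18H26FIN2O2]2+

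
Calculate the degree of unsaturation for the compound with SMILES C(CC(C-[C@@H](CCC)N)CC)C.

Molecular formula from the SMILES: C11H25N.
DoU = (2C + 2 + N − H − X)/2 = (2·11 + 2 + 1 − 25 − 0)/2 = 0/2 = 0.
(Structurally: 0 ring(s) + 0 π bond(s) = 0.)

0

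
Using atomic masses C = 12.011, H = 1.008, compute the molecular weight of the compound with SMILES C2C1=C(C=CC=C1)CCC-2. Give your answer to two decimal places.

132.21

Molecular formula: C10H12.
M = 10×12.011 + 12×1.008 = 132.21 g/mol.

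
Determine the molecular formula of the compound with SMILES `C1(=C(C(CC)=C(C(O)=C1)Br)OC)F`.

Heavy atoms from the SMILES: 1 Br, 9 C, 1 F, 2 O.
Implicit hydrogens by atom environment:
  5 × C (aromatic): no H
  2 × C: 3 H each → 6
  1 × Br: no H
  1 × C: 2 H
  1 × C (aromatic): 1 H
  1 × F: no H
  1 × O: 1 H
  1 × O: no H
  Total hydrogens = 10.
Molecular formula: C9H10BrFO2

C9H10BrFO2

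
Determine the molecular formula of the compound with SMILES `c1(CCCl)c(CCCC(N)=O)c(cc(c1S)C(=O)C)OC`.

C15H20ClNO3S

Heavy atoms from the SMILES: 15 C, 1 Cl, 1 N, 3 O, 1 S.
Implicit hydrogens by atom environment:
  5 × C: 2 H each → 10
  5 × C (aromatic): no H
  3 × O: no H
  2 × C: 3 H each → 6
  2 × C: no H
  1 × C (aromatic): 1 H
  1 × Cl: no H
  1 × N: 2 H
  1 × S: 1 H
  Total hydrogens = 20.
Molecular formula: C15H20ClNO3S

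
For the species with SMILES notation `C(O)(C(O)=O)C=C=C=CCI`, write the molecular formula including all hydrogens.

C7H7IO3

Heavy atoms from the SMILES: 7 C, 1 I, 3 O.
Implicit hydrogens by atom environment:
  3 × C: 1 H each → 3
  3 × C: no H
  2 × O: 1 H each → 2
  1 × C: 2 H
  1 × I: no H
  1 × O: no H
  Total hydrogens = 7.
Molecular formula: C7H7IO3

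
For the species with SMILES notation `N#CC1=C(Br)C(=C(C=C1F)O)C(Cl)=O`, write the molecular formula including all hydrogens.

C8H2BrClFNO2

Heavy atoms from the SMILES: 1 Br, 8 C, 1 Cl, 1 F, 1 N, 2 O.
Implicit hydrogens by atom environment:
  5 × C (aromatic): no H
  2 × C: no H
  1 × Br: no H
  1 × C (aromatic): 1 H
  1 × Cl: no H
  1 × F: no H
  1 × N: no H
  1 × O: 1 H
  1 × O: no H
  Total hydrogens = 2.
Molecular formula: C8H2BrClFNO2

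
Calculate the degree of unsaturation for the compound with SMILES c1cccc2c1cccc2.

7

Molecular formula from the SMILES: C10H8.
DoU = (2C + 2 + N − H − X)/2 = (2·10 + 2 + 0 − 8 − 0)/2 = 14/2 = 7.
(Structurally: 2 ring(s) + 5 π bond(s) = 7.)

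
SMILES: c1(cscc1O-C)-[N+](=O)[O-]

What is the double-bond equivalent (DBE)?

Molecular formula from the SMILES: C5H5NO3S.
DoU = (2C + 2 + N − H − X)/2 = (2·5 + 2 + 1 − 5 − 0)/2 = 8/2 = 4.
(Structurally: 1 ring(s) + 3 π bond(s) = 4.)

4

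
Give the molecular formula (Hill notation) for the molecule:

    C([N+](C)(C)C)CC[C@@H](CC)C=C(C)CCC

Heavy atoms from the SMILES: 15 C, 1 N.
Implicit hydrogens by atom environment:
  6 × C: 3 H each → 18
  6 × C: 2 H each → 12
  2 × C: 1 H each → 2
  1 × C: no H
  1 × N (charge +1): no H
  Total hydrogens = 32.
Net charge +1.
Molecular formula: C15H32N+

C15H32N+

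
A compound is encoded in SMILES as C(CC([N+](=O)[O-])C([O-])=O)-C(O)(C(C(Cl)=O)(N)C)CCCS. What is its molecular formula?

Heavy atoms from the SMILES: 11 C, 1 Cl, 2 N, 6 O, 1 S.
Implicit hydrogens by atom environment:
  5 × C: 2 H each → 10
  4 × C: no H
  3 × O: no H
  2 × O (charge -1): no H
  1 × C: 3 H
  1 × C: 1 H
  1 × Cl: no H
  1 × N: 2 H
  1 × N (charge +1): no H
  1 × O: 1 H
  1 × S: 1 H
  Total hydrogens = 18.
Net charge -1.
Molecular formula: C11H18ClN2O6S-

C11H18ClN2O6S-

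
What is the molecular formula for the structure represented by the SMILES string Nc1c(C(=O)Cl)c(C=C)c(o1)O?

C7H6ClNO3

Heavy atoms from the SMILES: 7 C, 1 Cl, 1 N, 3 O.
Implicit hydrogens by atom environment:
  4 × C (aromatic): no H
  1 × C: 2 H
  1 × C: 1 H
  1 × C: no H
  1 × Cl: no H
  1 × N: 2 H
  1 × O: 1 H
  1 × O (aromatic): no H
  1 × O: no H
  Total hydrogens = 6.
Molecular formula: C7H6ClNO3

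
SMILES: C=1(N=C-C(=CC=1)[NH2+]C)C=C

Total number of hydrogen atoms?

Hydrogens are implicit in SMILES; fill each atom to its normal valence:
  3 × C (aromatic): 1 H each → 3
  2 × C (aromatic): no H
  1 × C: 3 H
  1 × C: 2 H
  1 × C: 1 H
  1 × N (charge +1): 2 H
  1 × N (aromatic): no H
  Total hydrogens = 11.

11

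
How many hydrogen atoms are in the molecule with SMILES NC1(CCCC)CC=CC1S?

Hydrogens are implicit in SMILES; fill each atom to its normal valence:
  4 × C: 2 H each → 8
  3 × C: 1 H each → 3
  1 × C: 3 H
  1 × C: no H
  1 × N: 2 H
  1 × S: 1 H
  Total hydrogens = 17.

17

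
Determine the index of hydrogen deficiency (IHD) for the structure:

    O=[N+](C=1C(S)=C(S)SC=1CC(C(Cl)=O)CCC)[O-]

5

Molecular formula from the SMILES: C10H12ClNO3S3.
DoU = (2C + 2 + N − H − X)/2 = (2·10 + 2 + 1 − 12 − 1)/2 = 10/2 = 5.
(Structurally: 1 ring(s) + 4 π bond(s) = 5.)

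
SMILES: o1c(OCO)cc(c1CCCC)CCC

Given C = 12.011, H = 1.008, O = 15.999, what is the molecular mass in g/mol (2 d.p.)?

212.29

Molecular formula: C12H20O3.
M = 12×12.011 + 20×1.008 + 3×15.999 = 212.29 g/mol.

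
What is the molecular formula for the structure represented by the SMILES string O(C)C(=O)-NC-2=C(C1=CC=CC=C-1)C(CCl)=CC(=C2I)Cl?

C15H12Cl2INO2

Heavy atoms from the SMILES: 15 C, 2 Cl, 1 I, 1 N, 2 O.
Implicit hydrogens by atom environment:
  6 × C (aromatic): 1 H each → 6
  6 × C (aromatic): no H
  2 × Cl: no H
  2 × O: no H
  1 × C: 3 H
  1 × C: 2 H
  1 × C: no H
  1 × I: no H
  1 × N: 1 H
  Total hydrogens = 12.
Molecular formula: C15H12Cl2INO2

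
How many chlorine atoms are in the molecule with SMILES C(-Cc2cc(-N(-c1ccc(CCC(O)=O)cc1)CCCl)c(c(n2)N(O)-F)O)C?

1

The symbol for chlorine appears 1 time in the SMILES.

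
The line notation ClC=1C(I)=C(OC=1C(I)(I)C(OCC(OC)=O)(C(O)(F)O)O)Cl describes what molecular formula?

C10H8Cl2FI3O7

Heavy atoms from the SMILES: 10 C, 2 Cl, 1 F, 3 I, 7 O.
Implicit hydrogens by atom environment:
  4 × C (aromatic): no H
  4 × C: no H
  3 × I: no H
  3 × O: 1 H each → 3
  3 × O: no H
  2 × Cl: no H
  1 × C: 3 H
  1 × C: 2 H
  1 × F: no H
  1 × O (aromatic): no H
  Total hydrogens = 8.
Molecular formula: C10H8Cl2FI3O7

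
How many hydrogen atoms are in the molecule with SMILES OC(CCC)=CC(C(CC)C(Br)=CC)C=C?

Hydrogens are implicit in SMILES; fill each atom to its normal valence:
  5 × C: 1 H each → 5
  4 × C: 2 H each → 8
  3 × C: 3 H each → 9
  2 × C: no H
  1 × Br: no H
  1 × O: 1 H
  Total hydrogens = 23.

23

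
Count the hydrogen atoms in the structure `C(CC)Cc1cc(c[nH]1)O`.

13

Hydrogens are implicit in SMILES; fill each atom to its normal valence:
  3 × C: 2 H each → 6
  2 × C (aromatic): 1 H each → 2
  2 × C (aromatic): no H
  1 × C: 3 H
  1 × N (aromatic): 1 H
  1 × O: 1 H
  Total hydrogens = 13.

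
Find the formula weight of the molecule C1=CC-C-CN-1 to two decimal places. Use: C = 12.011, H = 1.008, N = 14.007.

83.13

Molecular formula: C5H9N.
M = 5×12.011 + 9×1.008 + 1×14.007 = 83.13 g/mol.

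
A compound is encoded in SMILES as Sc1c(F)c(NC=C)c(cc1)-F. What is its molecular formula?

C8H7F2NS

Heavy atoms from the SMILES: 8 C, 2 F, 1 N, 1 S.
Implicit hydrogens by atom environment:
  4 × C (aromatic): no H
  2 × C (aromatic): 1 H each → 2
  2 × F: no H
  1 × C: 2 H
  1 × C: 1 H
  1 × N: 1 H
  1 × S: 1 H
  Total hydrogens = 7.
Molecular formula: C8H7F2NS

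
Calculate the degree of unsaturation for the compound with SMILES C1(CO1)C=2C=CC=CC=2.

5

Molecular formula from the SMILES: C8H8O.
DoU = (2C + 2 + N − H − X)/2 = (2·8 + 2 + 0 − 8 − 0)/2 = 10/2 = 5.
(Structurally: 2 ring(s) + 3 π bond(s) = 5.)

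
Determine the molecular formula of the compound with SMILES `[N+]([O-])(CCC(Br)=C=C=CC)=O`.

C7H8BrNO2

Heavy atoms from the SMILES: 1 Br, 7 C, 1 N, 2 O.
Implicit hydrogens by atom environment:
  3 × C: no H
  2 × C: 2 H each → 4
  1 × Br: no H
  1 × C: 3 H
  1 × C: 1 H
  1 × N (charge +1): no H
  1 × O: no H
  1 × O (charge -1): no H
  Total hydrogens = 8.
Molecular formula: C7H8BrNO2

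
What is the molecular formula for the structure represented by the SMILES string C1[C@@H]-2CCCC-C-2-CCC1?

Heavy atoms from the SMILES: 10 C.
Implicit hydrogens by atom environment:
  8 × C: 2 H each → 16
  2 × C: 1 H each → 2
  Total hydrogens = 18.
Molecular formula: C10H18

C10H18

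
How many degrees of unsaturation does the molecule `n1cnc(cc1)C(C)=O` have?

5

Molecular formula from the SMILES: C6H6N2O.
DoU = (2C + 2 + N − H − X)/2 = (2·6 + 2 + 2 − 6 − 0)/2 = 10/2 = 5.
(Structurally: 1 ring(s) + 4 π bond(s) = 5.)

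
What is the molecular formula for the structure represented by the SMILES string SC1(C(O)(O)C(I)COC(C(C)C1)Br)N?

Heavy atoms from the SMILES: 1 Br, 8 C, 1 I, 1 N, 3 O, 1 S.
Implicit hydrogens by atom environment:
  3 × C: 1 H each → 3
  2 × C: 2 H each → 4
  2 × C: no H
  2 × O: 1 H each → 2
  1 × Br: no H
  1 × C: 3 H
  1 × I: no H
  1 × N: 2 H
  1 × O: no H
  1 × S: 1 H
  Total hydrogens = 15.
Molecular formula: C8H15BrINO3S

C8H15BrINO3S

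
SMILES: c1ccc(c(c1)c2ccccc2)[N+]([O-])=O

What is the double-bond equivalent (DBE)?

9

Molecular formula from the SMILES: C12H9NO2.
DoU = (2C + 2 + N − H − X)/2 = (2·12 + 2 + 1 − 9 − 0)/2 = 18/2 = 9.
(Structurally: 2 ring(s) + 7 π bond(s) = 9.)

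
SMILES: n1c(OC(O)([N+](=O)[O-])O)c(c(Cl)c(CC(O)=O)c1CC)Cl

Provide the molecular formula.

C10H10Cl2N2O7

Heavy atoms from the SMILES: 10 C, 2 Cl, 2 N, 7 O.
Implicit hydrogens by atom environment:
  5 × C (aromatic): no H
  3 × O: 1 H each → 3
  3 × O: no H
  2 × C: 2 H each → 4
  2 × C: no H
  2 × Cl: no H
  1 × C: 3 H
  1 × N (aromatic): no H
  1 × N (charge +1): no H
  1 × O (charge -1): no H
  Total hydrogens = 10.
Molecular formula: C10H10Cl2N2O7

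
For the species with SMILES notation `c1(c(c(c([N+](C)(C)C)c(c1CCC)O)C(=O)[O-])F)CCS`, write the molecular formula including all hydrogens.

Heavy atoms from the SMILES: 15 C, 1 F, 1 N, 3 O, 1 S.
Implicit hydrogens by atom environment:
  6 × C (aromatic): no H
  4 × C: 3 H each → 12
  4 × C: 2 H each → 8
  1 × C: no H
  1 × F: no H
  1 × N (charge +1): no H
  1 × O: 1 H
  1 × O: no H
  1 × O (charge -1): no H
  1 × S: 1 H
  Total hydrogens = 22.
Molecular formula: C15H22FNO3S

C15H22FNO3S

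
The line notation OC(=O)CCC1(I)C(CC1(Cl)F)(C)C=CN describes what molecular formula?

Heavy atoms from the SMILES: 10 C, 1 Cl, 1 F, 1 I, 1 N, 2 O.
Implicit hydrogens by atom environment:
  4 × C: no H
  3 × C: 2 H each → 6
  2 × C: 1 H each → 2
  1 × C: 3 H
  1 × Cl: no H
  1 × F: no H
  1 × I: no H
  1 × N: 2 H
  1 × O: 1 H
  1 × O: no H
  Total hydrogens = 14.
Molecular formula: C10H14ClFINO2

C10H14ClFINO2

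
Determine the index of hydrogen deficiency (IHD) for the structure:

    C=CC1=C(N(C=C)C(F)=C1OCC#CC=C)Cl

Molecular formula from the SMILES: C13H11ClFNO.
DoU = (2C + 2 + N − H − X)/2 = (2·13 + 2 + 1 − 11 − 2)/2 = 16/2 = 8.
(Structurally: 1 ring(s) + 7 π bond(s) = 8.)

8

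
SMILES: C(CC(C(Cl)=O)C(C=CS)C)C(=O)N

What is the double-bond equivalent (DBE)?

3

Molecular formula from the SMILES: C9H14ClNO2S.
DoU = (2C + 2 + N − H − X)/2 = (2·9 + 2 + 1 − 14 − 1)/2 = 6/2 = 3.
(Structurally: 0 ring(s) + 3 π bond(s) = 3.)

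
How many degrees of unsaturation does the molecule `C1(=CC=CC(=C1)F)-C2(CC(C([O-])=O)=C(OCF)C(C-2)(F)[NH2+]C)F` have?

7

Molecular formula from the SMILES: C15H15F4NO3.
DoU = (2C + 2 + N − H − X)/2 = (2·15 + 2 + 1 − 15 − 4)/2 = 14/2 = 7.
(Structurally: 2 ring(s) + 5 π bond(s) = 7.)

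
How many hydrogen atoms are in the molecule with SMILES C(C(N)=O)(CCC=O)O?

Hydrogens are implicit in SMILES; fill each atom to its normal valence:
  2 × C: 2 H each → 4
  2 × C: 1 H each → 2
  2 × O: no H
  1 × C: no H
  1 × N: 2 H
  1 × O: 1 H
  Total hydrogens = 9.

9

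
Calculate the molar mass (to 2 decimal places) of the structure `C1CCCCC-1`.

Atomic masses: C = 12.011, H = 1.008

84.16

Molecular formula: C6H12.
M = 6×12.011 + 12×1.008 = 84.16 g/mol.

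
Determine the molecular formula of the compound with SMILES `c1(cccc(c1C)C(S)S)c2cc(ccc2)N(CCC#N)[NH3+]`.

C17H20N3S2+

Heavy atoms from the SMILES: 17 C, 3 N, 2 S.
Implicit hydrogens by atom environment:
  7 × C (aromatic): 1 H each → 7
  5 × C (aromatic): no H
  2 × C: 2 H each → 4
  2 × N: no H
  2 × S: 1 H each → 2
  1 × C: 3 H
  1 × C: 1 H
  1 × C: no H
  1 × N (charge +1): 3 H
  Total hydrogens = 20.
Net charge +1.
Molecular formula: C17H20N3S2+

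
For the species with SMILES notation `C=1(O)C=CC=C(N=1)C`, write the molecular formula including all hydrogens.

C6H7NO

Heavy atoms from the SMILES: 6 C, 1 N, 1 O.
Implicit hydrogens by atom environment:
  3 × C (aromatic): 1 H each → 3
  2 × C (aromatic): no H
  1 × C: 3 H
  1 × N (aromatic): no H
  1 × O: 1 H
  Total hydrogens = 7.
Molecular formula: C6H7NO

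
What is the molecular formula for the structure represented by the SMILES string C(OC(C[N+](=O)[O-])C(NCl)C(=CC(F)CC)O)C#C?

C11H16ClFN2O4

Heavy atoms from the SMILES: 11 C, 1 Cl, 1 F, 2 N, 4 O.
Implicit hydrogens by atom environment:
  5 × C: 1 H each → 5
  3 × C: 2 H each → 6
  2 × C: no H
  2 × O: no H
  1 × C: 3 H
  1 × Cl: no H
  1 × F: no H
  1 × N: 1 H
  1 × N (charge +1): no H
  1 × O: 1 H
  1 × O (charge -1): no H
  Total hydrogens = 16.
Molecular formula: C11H16ClFN2O4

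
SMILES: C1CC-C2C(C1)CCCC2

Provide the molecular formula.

Heavy atoms from the SMILES: 10 C.
Implicit hydrogens by atom environment:
  8 × C: 2 H each → 16
  2 × C: 1 H each → 2
  Total hydrogens = 18.
Molecular formula: C10H18

C10H18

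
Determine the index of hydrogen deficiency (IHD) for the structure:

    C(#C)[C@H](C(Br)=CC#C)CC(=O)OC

6

Molecular formula from the SMILES: C10H9BrO2.
DoU = (2C + 2 + N − H − X)/2 = (2·10 + 2 + 0 − 9 − 1)/2 = 12/2 = 6.
(Structurally: 0 ring(s) + 6 π bond(s) = 6.)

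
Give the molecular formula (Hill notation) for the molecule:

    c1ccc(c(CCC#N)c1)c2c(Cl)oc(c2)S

Heavy atoms from the SMILES: 13 C, 1 Cl, 1 N, 1 O, 1 S.
Implicit hydrogens by atom environment:
  5 × C (aromatic): 1 H each → 5
  5 × C (aromatic): no H
  2 × C: 2 H each → 4
  1 × C: no H
  1 × Cl: no H
  1 × N: no H
  1 × O (aromatic): no H
  1 × S: 1 H
  Total hydrogens = 10.
Molecular formula: C13H10ClNOS

C13H10ClNOS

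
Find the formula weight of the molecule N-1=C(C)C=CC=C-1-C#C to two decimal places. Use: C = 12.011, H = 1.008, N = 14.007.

Molecular formula: C8H7N.
M = 8×12.011 + 7×1.008 + 1×14.007 = 117.15 g/mol.

117.15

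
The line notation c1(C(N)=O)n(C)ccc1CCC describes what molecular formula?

Heavy atoms from the SMILES: 9 C, 2 N, 1 O.
Implicit hydrogens by atom environment:
  2 × C: 3 H each → 6
  2 × C: 2 H each → 4
  2 × C (aromatic): 1 H each → 2
  2 × C (aromatic): no H
  1 × C: no H
  1 × N: 2 H
  1 × N (aromatic): no H
  1 × O: no H
  Total hydrogens = 14.
Molecular formula: C9H14N2O

C9H14N2O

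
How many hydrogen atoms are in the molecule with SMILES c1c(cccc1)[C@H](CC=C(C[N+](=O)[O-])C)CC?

19

Hydrogens are implicit in SMILES; fill each atom to its normal valence:
  5 × C (aromatic): 1 H each → 5
  3 × C: 2 H each → 6
  2 × C: 3 H each → 6
  2 × C: 1 H each → 2
  1 × C: no H
  1 × C (aromatic): no H
  1 × N (charge +1): no H
  1 × O: no H
  1 × O (charge -1): no H
  Total hydrogens = 19.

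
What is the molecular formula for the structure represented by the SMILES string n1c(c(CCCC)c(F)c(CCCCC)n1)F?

Heavy atoms from the SMILES: 13 C, 2 F, 2 N.
Implicit hydrogens by atom environment:
  7 × C: 2 H each → 14
  4 × C (aromatic): no H
  2 × C: 3 H each → 6
  2 × F: no H
  2 × N (aromatic): no H
  Total hydrogens = 20.
Molecular formula: C13H20F2N2

C13H20F2N2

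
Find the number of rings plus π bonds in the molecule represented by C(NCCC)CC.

Molecular formula from the SMILES: C6H15N.
DoU = (2C + 2 + N − H − X)/2 = (2·6 + 2 + 1 − 15 − 0)/2 = 0/2 = 0.
(Structurally: 0 ring(s) + 0 π bond(s) = 0.)

0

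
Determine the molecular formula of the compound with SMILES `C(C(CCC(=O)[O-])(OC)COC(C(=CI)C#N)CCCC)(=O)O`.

C15H21INO6-

Heavy atoms from the SMILES: 15 C, 1 I, 1 N, 6 O.
Implicit hydrogens by atom environment:
  6 × C: 2 H each → 12
  5 × C: no H
  4 × O: no H
  2 × C: 3 H each → 6
  2 × C: 1 H each → 2
  1 × I: no H
  1 × N: no H
  1 × O: 1 H
  1 × O (charge -1): no H
  Total hydrogens = 21.
Net charge -1.
Molecular formula: C15H21INO6-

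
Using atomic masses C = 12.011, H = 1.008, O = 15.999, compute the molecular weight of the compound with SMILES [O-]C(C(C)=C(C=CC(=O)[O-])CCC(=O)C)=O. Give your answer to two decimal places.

Molecular formula: [C11H12O5]2-.
M = 11×12.011 + 12×1.008 + 5×15.999 = 224.21 g/mol.

224.21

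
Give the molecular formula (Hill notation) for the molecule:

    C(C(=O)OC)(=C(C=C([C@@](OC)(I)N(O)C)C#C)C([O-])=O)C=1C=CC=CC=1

C18H17INO6-

Heavy atoms from the SMILES: 18 C, 1 I, 1 N, 6 O.
Implicit hydrogens by atom environment:
  7 × C: no H
  5 × C (aromatic): 1 H each → 5
  4 × O: no H
  3 × C: 3 H each → 9
  2 × C: 1 H each → 2
  1 × C (aromatic): no H
  1 × I: no H
  1 × N: no H
  1 × O: 1 H
  1 × O (charge -1): no H
  Total hydrogens = 17.
Net charge -1.
Molecular formula: C18H17INO6-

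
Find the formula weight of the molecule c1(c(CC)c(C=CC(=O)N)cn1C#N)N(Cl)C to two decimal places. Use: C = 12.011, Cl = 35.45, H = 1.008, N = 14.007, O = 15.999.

252.70

Molecular formula: C11H13ClN4O.
M = 11×12.011 + 1×35.45 + 13×1.008 + 4×14.007 + 1×15.999 = 252.70 g/mol.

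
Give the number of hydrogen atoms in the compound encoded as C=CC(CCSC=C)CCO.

Hydrogens are implicit in SMILES; fill each atom to its normal valence:
  6 × C: 2 H each → 12
  3 × C: 1 H each → 3
  1 × O: 1 H
  1 × S: no H
  Total hydrogens = 16.

16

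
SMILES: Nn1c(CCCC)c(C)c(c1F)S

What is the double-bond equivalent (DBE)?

3

Molecular formula from the SMILES: C9H15FN2S.
DoU = (2C + 2 + N − H − X)/2 = (2·9 + 2 + 2 − 15 − 1)/2 = 6/2 = 3.
(Structurally: 1 ring(s) + 2 π bond(s) = 3.)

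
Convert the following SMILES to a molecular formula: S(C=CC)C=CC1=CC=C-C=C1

Heavy atoms from the SMILES: 11 C, 1 S.
Implicit hydrogens by atom environment:
  5 × C (aromatic): 1 H each → 5
  4 × C: 1 H each → 4
  1 × C: 3 H
  1 × C (aromatic): no H
  1 × S: no H
  Total hydrogens = 12.
Molecular formula: C11H12S

C11H12S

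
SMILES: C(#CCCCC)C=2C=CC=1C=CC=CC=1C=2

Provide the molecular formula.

C16H16

Heavy atoms from the SMILES: 16 C.
Implicit hydrogens by atom environment:
  7 × C (aromatic): 1 H each → 7
  3 × C: 2 H each → 6
  3 × C (aromatic): no H
  2 × C: no H
  1 × C: 3 H
  Total hydrogens = 16.
Molecular formula: C16H16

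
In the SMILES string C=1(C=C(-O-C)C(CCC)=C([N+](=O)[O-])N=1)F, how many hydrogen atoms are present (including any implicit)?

Hydrogens are implicit in SMILES; fill each atom to its normal valence:
  4 × C (aromatic): no H
  2 × C: 3 H each → 6
  2 × C: 2 H each → 4
  2 × O: no H
  1 × C (aromatic): 1 H
  1 × F: no H
  1 × N (aromatic): no H
  1 × N (charge +1): no H
  1 × O (charge -1): no H
  Total hydrogens = 11.

11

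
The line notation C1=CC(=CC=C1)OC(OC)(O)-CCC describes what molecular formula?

C11H16O3

Heavy atoms from the SMILES: 11 C, 3 O.
Implicit hydrogens by atom environment:
  5 × C (aromatic): 1 H each → 5
  2 × C: 3 H each → 6
  2 × C: 2 H each → 4
  2 × O: no H
  1 × C: no H
  1 × C (aromatic): no H
  1 × O: 1 H
  Total hydrogens = 16.
Molecular formula: C11H16O3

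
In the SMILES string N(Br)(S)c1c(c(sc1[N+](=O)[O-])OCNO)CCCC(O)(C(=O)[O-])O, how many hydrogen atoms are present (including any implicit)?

13

Hydrogens are implicit in SMILES; fill each atom to its normal valence:
  4 × C: 2 H each → 8
  4 × C (aromatic): no H
  3 × O: 1 H each → 3
  3 × O: no H
  2 × C: no H
  2 × O (charge -1): no H
  1 × Br: no H
  1 × N: 1 H
  1 × N (charge +1): no H
  1 × N: no H
  1 × S: 1 H
  1 × S (aromatic): no H
  Total hydrogens = 13.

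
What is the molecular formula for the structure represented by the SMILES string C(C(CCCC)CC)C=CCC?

Heavy atoms from the SMILES: 12 C.
Implicit hydrogens by atom environment:
  6 × C: 2 H each → 12
  3 × C: 3 H each → 9
  3 × C: 1 H each → 3
  Total hydrogens = 24.
Molecular formula: C12H24

C12H24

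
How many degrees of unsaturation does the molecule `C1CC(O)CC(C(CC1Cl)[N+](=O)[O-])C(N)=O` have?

3

Molecular formula from the SMILES: C9H15ClN2O4.
DoU = (2C + 2 + N − H − X)/2 = (2·9 + 2 + 2 − 15 − 1)/2 = 6/2 = 3.
(Structurally: 1 ring(s) + 2 π bond(s) = 3.)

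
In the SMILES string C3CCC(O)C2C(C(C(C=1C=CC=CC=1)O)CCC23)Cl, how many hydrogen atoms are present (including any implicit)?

Hydrogens are implicit in SMILES; fill each atom to its normal valence:
  6 × C: 1 H each → 6
  5 × C: 2 H each → 10
  5 × C (aromatic): 1 H each → 5
  2 × O: 1 H each → 2
  1 × C (aromatic): no H
  1 × Cl: no H
  Total hydrogens = 23.

23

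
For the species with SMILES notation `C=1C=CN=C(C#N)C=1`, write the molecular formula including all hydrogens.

Heavy atoms from the SMILES: 6 C, 2 N.
Implicit hydrogens by atom environment:
  4 × C (aromatic): 1 H each → 4
  1 × C (aromatic): no H
  1 × C: no H
  1 × N (aromatic): no H
  1 × N: no H
  Total hydrogens = 4.
Molecular formula: C6H4N2

C6H4N2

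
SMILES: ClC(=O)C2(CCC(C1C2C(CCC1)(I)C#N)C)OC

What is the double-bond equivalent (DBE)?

5

Molecular formula from the SMILES: C14H19ClINO2.
DoU = (2C + 2 + N − H − X)/2 = (2·14 + 2 + 1 − 19 − 2)/2 = 10/2 = 5.
(Structurally: 2 ring(s) + 3 π bond(s) = 5.)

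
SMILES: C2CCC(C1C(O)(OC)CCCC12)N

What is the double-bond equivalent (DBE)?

2

Molecular formula from the SMILES: C11H21NO2.
DoU = (2C + 2 + N − H − X)/2 = (2·11 + 2 + 1 − 21 − 0)/2 = 4/2 = 2.
(Structurally: 2 ring(s) + 0 π bond(s) = 2.)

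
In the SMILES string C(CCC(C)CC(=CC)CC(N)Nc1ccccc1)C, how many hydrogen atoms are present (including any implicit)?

30

Hydrogens are implicit in SMILES; fill each atom to its normal valence:
  5 × C: 2 H each → 10
  5 × C (aromatic): 1 H each → 5
  3 × C: 3 H each → 9
  3 × C: 1 H each → 3
  1 × C: no H
  1 × C (aromatic): no H
  1 × N: 2 H
  1 × N: 1 H
  Total hydrogens = 30.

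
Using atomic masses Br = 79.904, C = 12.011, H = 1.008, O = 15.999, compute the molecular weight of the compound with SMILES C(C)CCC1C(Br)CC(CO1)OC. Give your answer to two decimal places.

251.16

Molecular formula: C10H19BrO2.
M = 1×79.904 + 10×12.011 + 19×1.008 + 2×15.999 = 251.16 g/mol.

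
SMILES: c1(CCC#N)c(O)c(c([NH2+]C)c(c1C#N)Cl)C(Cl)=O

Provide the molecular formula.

C12H10Cl2N3O2+

Heavy atoms from the SMILES: 12 C, 2 Cl, 3 N, 2 O.
Implicit hydrogens by atom environment:
  6 × C (aromatic): no H
  3 × C: no H
  2 × C: 2 H each → 4
  2 × Cl: no H
  2 × N: no H
  1 × C: 3 H
  1 × N (charge +1): 2 H
  1 × O: 1 H
  1 × O: no H
  Total hydrogens = 10.
Net charge +1.
Molecular formula: C12H10Cl2N3O2+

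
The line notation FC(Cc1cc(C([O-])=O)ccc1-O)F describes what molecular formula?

Heavy atoms from the SMILES: 9 C, 2 F, 3 O.
Implicit hydrogens by atom environment:
  3 × C (aromatic): 1 H each → 3
  3 × C (aromatic): no H
  2 × F: no H
  1 × C: 2 H
  1 × C: 1 H
  1 × C: no H
  1 × O: 1 H
  1 × O: no H
  1 × O (charge -1): no H
  Total hydrogens = 7.
Net charge -1.
Molecular formula: C9H7F2O3-

C9H7F2O3-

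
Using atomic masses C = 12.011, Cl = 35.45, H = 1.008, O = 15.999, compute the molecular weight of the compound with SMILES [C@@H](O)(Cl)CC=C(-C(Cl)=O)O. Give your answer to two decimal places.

Molecular formula: C5H6Cl2O3.
M = 5×12.011 + 2×35.45 + 6×1.008 + 3×15.999 = 185.00 g/mol.

185.00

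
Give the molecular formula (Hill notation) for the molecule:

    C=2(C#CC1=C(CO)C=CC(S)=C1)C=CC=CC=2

Heavy atoms from the SMILES: 15 C, 1 O, 1 S.
Implicit hydrogens by atom environment:
  8 × C (aromatic): 1 H each → 8
  4 × C (aromatic): no H
  2 × C: no H
  1 × C: 2 H
  1 × O: 1 H
  1 × S: 1 H
  Total hydrogens = 12.
Molecular formula: C15H12OS

C15H12OS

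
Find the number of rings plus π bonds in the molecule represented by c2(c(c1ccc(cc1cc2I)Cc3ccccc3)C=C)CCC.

12

Molecular formula from the SMILES: C22H21I.
DoU = (2C + 2 + N − H − X)/2 = (2·22 + 2 + 0 − 21 − 1)/2 = 24/2 = 12.
(Structurally: 3 ring(s) + 9 π bond(s) = 12.)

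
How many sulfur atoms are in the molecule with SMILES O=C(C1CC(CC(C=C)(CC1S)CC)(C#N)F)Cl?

The symbol for sulfur appears 1 time in the SMILES.

1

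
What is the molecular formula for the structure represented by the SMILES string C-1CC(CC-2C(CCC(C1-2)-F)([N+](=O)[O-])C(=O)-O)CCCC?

C15H24FNO4

Heavy atoms from the SMILES: 15 C, 1 F, 1 N, 4 O.
Implicit hydrogens by atom environment:
  8 × C: 2 H each → 16
  4 × C: 1 H each → 4
  2 × C: no H
  2 × O: no H
  1 × C: 3 H
  1 × F: no H
  1 × N (charge +1): no H
  1 × O: 1 H
  1 × O (charge -1): no H
  Total hydrogens = 24.
Molecular formula: C15H24FNO4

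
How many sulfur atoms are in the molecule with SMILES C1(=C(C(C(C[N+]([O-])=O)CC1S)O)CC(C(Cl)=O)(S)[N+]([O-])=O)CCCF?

The symbol for sulfur appears 2 times in the SMILES.

2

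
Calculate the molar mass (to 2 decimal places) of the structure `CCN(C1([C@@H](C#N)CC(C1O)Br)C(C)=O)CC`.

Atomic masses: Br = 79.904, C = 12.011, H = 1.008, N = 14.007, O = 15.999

Molecular formula: C12H19BrN2O2.
M = 1×79.904 + 12×12.011 + 19×1.008 + 2×14.007 + 2×15.999 = 303.20 g/mol.

303.20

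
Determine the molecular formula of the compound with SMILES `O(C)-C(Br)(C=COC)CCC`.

C8H15BrO2

Heavy atoms from the SMILES: 1 Br, 8 C, 2 O.
Implicit hydrogens by atom environment:
  3 × C: 3 H each → 9
  2 × C: 2 H each → 4
  2 × C: 1 H each → 2
  2 × O: no H
  1 × Br: no H
  1 × C: no H
  Total hydrogens = 15.
Molecular formula: C8H15BrO2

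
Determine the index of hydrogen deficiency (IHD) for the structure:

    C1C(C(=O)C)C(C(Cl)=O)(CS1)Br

3

Molecular formula from the SMILES: C7H8BrClO2S.
DoU = (2C + 2 + N − H − X)/2 = (2·7 + 2 + 0 − 8 − 2)/2 = 6/2 = 3.
(Structurally: 1 ring(s) + 2 π bond(s) = 3.)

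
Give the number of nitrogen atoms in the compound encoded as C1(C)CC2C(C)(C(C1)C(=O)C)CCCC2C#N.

The symbol for nitrogen appears 1 time in the SMILES.

1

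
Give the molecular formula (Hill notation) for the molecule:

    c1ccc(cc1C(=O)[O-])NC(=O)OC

C9H8NO4-

Heavy atoms from the SMILES: 9 C, 1 N, 4 O.
Implicit hydrogens by atom environment:
  4 × C (aromatic): 1 H each → 4
  3 × O: no H
  2 × C (aromatic): no H
  2 × C: no H
  1 × C: 3 H
  1 × N: 1 H
  1 × O (charge -1): no H
  Total hydrogens = 8.
Net charge -1.
Molecular formula: C9H8NO4-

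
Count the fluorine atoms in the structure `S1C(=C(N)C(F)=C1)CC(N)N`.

The symbol for fluorine appears 1 time in the SMILES.

1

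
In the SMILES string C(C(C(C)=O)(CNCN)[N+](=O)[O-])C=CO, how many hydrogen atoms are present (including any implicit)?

Hydrogens are implicit in SMILES; fill each atom to its normal valence:
  3 × C: 2 H each → 6
  2 × C: 1 H each → 2
  2 × C: no H
  2 × O: no H
  1 × C: 3 H
  1 × N: 2 H
  1 × N: 1 H
  1 × N (charge +1): no H
  1 × O: 1 H
  1 × O (charge -1): no H
  Total hydrogens = 15.

15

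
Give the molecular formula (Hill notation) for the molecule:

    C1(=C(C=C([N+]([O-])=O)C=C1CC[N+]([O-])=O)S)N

C8H9N3O4S

Heavy atoms from the SMILES: 8 C, 3 N, 4 O, 1 S.
Implicit hydrogens by atom environment:
  4 × C (aromatic): no H
  2 × C: 2 H each → 4
  2 × C (aromatic): 1 H each → 2
  2 × N (charge +1): no H
  2 × O: no H
  2 × O (charge -1): no H
  1 × N: 2 H
  1 × S: 1 H
  Total hydrogens = 9.
Molecular formula: C8H9N3O4S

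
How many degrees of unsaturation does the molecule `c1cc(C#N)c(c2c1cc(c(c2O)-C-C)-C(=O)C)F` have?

10

Molecular formula from the SMILES: C15H12FNO2.
DoU = (2C + 2 + N − H − X)/2 = (2·15 + 2 + 1 − 12 − 1)/2 = 20/2 = 10.
(Structurally: 2 ring(s) + 8 π bond(s) = 10.)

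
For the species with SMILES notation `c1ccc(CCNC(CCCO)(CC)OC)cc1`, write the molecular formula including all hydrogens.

C15H25NO2

Heavy atoms from the SMILES: 15 C, 1 N, 2 O.
Implicit hydrogens by atom environment:
  6 × C: 2 H each → 12
  5 × C (aromatic): 1 H each → 5
  2 × C: 3 H each → 6
  1 × C: no H
  1 × C (aromatic): no H
  1 × N: 1 H
  1 × O: 1 H
  1 × O: no H
  Total hydrogens = 25.
Molecular formula: C15H25NO2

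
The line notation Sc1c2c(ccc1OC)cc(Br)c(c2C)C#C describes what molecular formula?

Heavy atoms from the SMILES: 1 Br, 14 C, 1 O, 1 S.
Implicit hydrogens by atom environment:
  7 × C (aromatic): no H
  3 × C (aromatic): 1 H each → 3
  2 × C: 3 H each → 6
  1 × Br: no H
  1 × C: 1 H
  1 × C: no H
  1 × O: no H
  1 × S: 1 H
  Total hydrogens = 11.
Molecular formula: C14H11BrOS

C14H11BrOS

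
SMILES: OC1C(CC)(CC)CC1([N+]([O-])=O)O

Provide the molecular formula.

C8H15NO4

Heavy atoms from the SMILES: 8 C, 1 N, 4 O.
Implicit hydrogens by atom environment:
  3 × C: 2 H each → 6
  2 × C: 3 H each → 6
  2 × C: no H
  2 × O: 1 H each → 2
  1 × C: 1 H
  1 × N (charge +1): no H
  1 × O: no H
  1 × O (charge -1): no H
  Total hydrogens = 15.
Molecular formula: C8H15NO4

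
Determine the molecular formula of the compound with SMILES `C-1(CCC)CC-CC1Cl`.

Heavy atoms from the SMILES: 8 C, 1 Cl.
Implicit hydrogens by atom environment:
  5 × C: 2 H each → 10
  2 × C: 1 H each → 2
  1 × C: 3 H
  1 × Cl: no H
  Total hydrogens = 15.
Molecular formula: C8H15Cl

C8H15Cl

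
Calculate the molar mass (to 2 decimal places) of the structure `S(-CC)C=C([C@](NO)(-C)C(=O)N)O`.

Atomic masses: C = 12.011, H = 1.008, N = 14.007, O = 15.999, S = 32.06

Molecular formula: C7H14N2O3S.
M = 7×12.011 + 14×1.008 + 2×14.007 + 3×15.999 + 1×32.06 = 206.26 g/mol.

206.26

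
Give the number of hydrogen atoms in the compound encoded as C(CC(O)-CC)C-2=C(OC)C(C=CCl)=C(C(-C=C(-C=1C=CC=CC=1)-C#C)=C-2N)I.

25

Hydrogens are implicit in SMILES; fill each atom to its normal valence:
  7 × C (aromatic): no H
  5 × C: 1 H each → 5
  5 × C (aromatic): 1 H each → 5
  3 × C: 2 H each → 6
  2 × C: 3 H each → 6
  2 × C: no H
  1 × Cl: no H
  1 × I: no H
  1 × N: 2 H
  1 × O: 1 H
  1 × O: no H
  Total hydrogens = 25.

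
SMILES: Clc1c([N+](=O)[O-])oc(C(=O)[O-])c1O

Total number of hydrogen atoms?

1

Hydrogens are implicit in SMILES; fill each atom to its normal valence:
  4 × C (aromatic): no H
  2 × O: no H
  2 × O (charge -1): no H
  1 × C: no H
  1 × Cl: no H
  1 × N (charge +1): no H
  1 × O: 1 H
  1 × O (aromatic): no H
  Total hydrogens = 1.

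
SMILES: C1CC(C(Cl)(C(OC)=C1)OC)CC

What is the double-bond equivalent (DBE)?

Molecular formula from the SMILES: C10H17ClO2.
DoU = (2C + 2 + N − H − X)/2 = (2·10 + 2 + 0 − 17 − 1)/2 = 4/2 = 2.
(Structurally: 1 ring(s) + 1 π bond(s) = 2.)

2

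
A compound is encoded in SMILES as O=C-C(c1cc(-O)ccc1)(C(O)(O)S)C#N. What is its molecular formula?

Heavy atoms from the SMILES: 10 C, 1 N, 4 O, 1 S.
Implicit hydrogens by atom environment:
  4 × C (aromatic): 1 H each → 4
  3 × C: no H
  3 × O: 1 H each → 3
  2 × C (aromatic): no H
  1 × C: 1 H
  1 × N: no H
  1 × O: no H
  1 × S: 1 H
  Total hydrogens = 9.
Molecular formula: C10H9NO4S

C10H9NO4S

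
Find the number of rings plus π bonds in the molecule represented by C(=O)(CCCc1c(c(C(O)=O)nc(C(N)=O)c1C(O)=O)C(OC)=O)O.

Molecular formula from the SMILES: C14H14N2O9.
DoU = (2C + 2 + N − H − X)/2 = (2·14 + 2 + 2 − 14 − 0)/2 = 18/2 = 9.
(Structurally: 1 ring(s) + 8 π bond(s) = 9.)

9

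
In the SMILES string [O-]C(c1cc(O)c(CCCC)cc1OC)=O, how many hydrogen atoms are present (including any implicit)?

Hydrogens are implicit in SMILES; fill each atom to its normal valence:
  4 × C (aromatic): no H
  3 × C: 2 H each → 6
  2 × C: 3 H each → 6
  2 × C (aromatic): 1 H each → 2
  2 × O: no H
  1 × C: no H
  1 × O: 1 H
  1 × O (charge -1): no H
  Total hydrogens = 15.

15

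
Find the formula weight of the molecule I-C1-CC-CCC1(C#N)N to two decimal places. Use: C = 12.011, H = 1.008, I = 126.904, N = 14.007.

250.08

Molecular formula: C7H11IN2.
M = 7×12.011 + 11×1.008 + 1×126.904 + 2×14.007 = 250.08 g/mol.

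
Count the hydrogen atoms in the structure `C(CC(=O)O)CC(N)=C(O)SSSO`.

Hydrogens are implicit in SMILES; fill each atom to its normal valence:
  3 × C: 2 H each → 6
  3 × C: no H
  3 × O: 1 H each → 3
  3 × S: no H
  1 × N: 2 H
  1 × O: no H
  Total hydrogens = 11.

11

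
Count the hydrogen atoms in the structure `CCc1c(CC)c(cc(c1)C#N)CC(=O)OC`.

17

Hydrogens are implicit in SMILES; fill each atom to its normal valence:
  4 × C (aromatic): no H
  3 × C: 3 H each → 9
  3 × C: 2 H each → 6
  2 × C (aromatic): 1 H each → 2
  2 × C: no H
  2 × O: no H
  1 × N: no H
  Total hydrogens = 17.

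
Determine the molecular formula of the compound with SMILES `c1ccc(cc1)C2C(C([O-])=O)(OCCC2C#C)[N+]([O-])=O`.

C14H12NO5-

Heavy atoms from the SMILES: 14 C, 1 N, 5 O.
Implicit hydrogens by atom environment:
  5 × C (aromatic): 1 H each → 5
  3 × C: 1 H each → 3
  3 × C: no H
  3 × O: no H
  2 × C: 2 H each → 4
  2 × O (charge -1): no H
  1 × C (aromatic): no H
  1 × N (charge +1): no H
  Total hydrogens = 12.
Net charge -1.
Molecular formula: C14H12NO5-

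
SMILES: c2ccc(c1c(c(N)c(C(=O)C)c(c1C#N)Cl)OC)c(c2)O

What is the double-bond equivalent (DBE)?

Molecular formula from the SMILES: C16H13ClN2O3.
DoU = (2C + 2 + N − H − X)/2 = (2·16 + 2 + 2 − 13 − 1)/2 = 22/2 = 11.
(Structurally: 2 ring(s) + 9 π bond(s) = 11.)

11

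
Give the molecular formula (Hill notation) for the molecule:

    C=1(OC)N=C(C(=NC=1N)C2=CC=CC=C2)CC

C13H15N3O

Heavy atoms from the SMILES: 13 C, 3 N, 1 O.
Implicit hydrogens by atom environment:
  5 × C (aromatic): 1 H each → 5
  5 × C (aromatic): no H
  2 × C: 3 H each → 6
  2 × N (aromatic): no H
  1 × C: 2 H
  1 × N: 2 H
  1 × O: no H
  Total hydrogens = 15.
Molecular formula: C13H15N3O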